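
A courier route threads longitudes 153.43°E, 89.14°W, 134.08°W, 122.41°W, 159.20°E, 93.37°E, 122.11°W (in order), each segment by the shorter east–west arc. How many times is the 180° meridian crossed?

Leg 1: +153.43° → -89.14°, shortest Δλ = 117.43° (east) — crosses 180°.
Leg 2: -89.14° → -134.08°, shortest Δλ = -44.94° (west) — does not cross 180°.
Leg 3: -134.08° → -122.41°, shortest Δλ = 11.67° (east) — does not cross 180°.
Leg 4: -122.41° → +159.20°, shortest Δλ = -78.39° (west) — crosses 180°.
Leg 5: +159.20° → +93.37°, shortest Δλ = -65.83° (west) — does not cross 180°.
Leg 6: +93.37° → -122.11°, shortest Δλ = 144.52° (east) — crosses 180°.
Total crossings: 3.

3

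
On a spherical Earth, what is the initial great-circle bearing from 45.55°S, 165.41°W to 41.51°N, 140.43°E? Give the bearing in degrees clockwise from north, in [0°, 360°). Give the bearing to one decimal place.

Δλ = 140.43 − -165.41 = 305.84°; wrapped into (−180°, 180°]: -54.16°.
θ = atan2( sin Δλ · cos φ₂ , cos φ₁ · sin φ₂ − sin φ₁ · cos φ₂ · cos Δλ )
  = atan2(-0.60705, 0.77712) = -37.995° → normalised to [0°, 360°): 322.005°.

322.0°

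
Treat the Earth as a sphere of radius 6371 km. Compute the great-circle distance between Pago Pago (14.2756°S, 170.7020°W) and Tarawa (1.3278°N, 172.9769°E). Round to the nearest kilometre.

2498 km

Δλ = 172.9769 − -170.7020 = 343.6789°; wrapped into (−180°, 180°]: -16.3211°.
Δφ = 1.3278 − -14.2756 = 15.6034°.
a = sin²(Δφ/2) + cos φ₁ · cos φ₂ · sin²(Δλ/2) = 0.037948.
c = 2·atan2(√a, √(1−a)) = 0.39211 rad → d = 6371·c ≈ 2498.16 km.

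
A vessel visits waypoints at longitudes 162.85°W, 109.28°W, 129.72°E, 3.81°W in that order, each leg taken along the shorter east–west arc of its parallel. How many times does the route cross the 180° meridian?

Leg 1: -162.85° → -109.28°, shortest Δλ = 53.57° (east) — does not cross 180°.
Leg 2: -109.28° → +129.72°, shortest Δλ = -121.0° (west) — crosses 180°.
Leg 3: +129.72° → -3.81°, shortest Δλ = -133.53° (west) — does not cross 180°.
Total crossings: 1.

1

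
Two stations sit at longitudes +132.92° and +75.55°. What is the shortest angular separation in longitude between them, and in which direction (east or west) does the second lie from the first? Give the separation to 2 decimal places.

57.37° west

Raw difference: 75.55 − 132.92 = -57.37°.
Normalise into (−180°, 180°]: -57.37° stays -57.37°.
Negative ⇒ the second point lies to the west; separation 57.37°.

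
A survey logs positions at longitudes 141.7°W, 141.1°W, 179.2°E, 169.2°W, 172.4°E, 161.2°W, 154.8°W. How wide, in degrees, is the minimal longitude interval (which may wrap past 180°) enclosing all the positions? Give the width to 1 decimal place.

Sort the longitudes: -169.2°, -161.2°, -154.8°, -141.7°, -141.1°, +172.4°, +179.2°.
Eastward gaps between consecutive values (wrapping around): 8.0°, 6.4°, 13.1°, 0.6°, 313.5°, 6.8°, 11.6°.
Largest gap = 313.5° ⇒ minimal covering band is its complement: 360° − 313.5° = 46.5°.
Band runs from +172.4° eastward to -141.1°, crossing the antimeridian.

46.5°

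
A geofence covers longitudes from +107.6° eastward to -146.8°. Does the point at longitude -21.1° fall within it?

No

Band width going east from +107.6° to -146.8°: ((-146.8 − 107.6) mod 360) = 105.6°.
Offset of -21.1° east of the west edge: ((-21.1 − 107.6) mod 360) = 231.3°.
231.3° > 105.6° ⇒ outside.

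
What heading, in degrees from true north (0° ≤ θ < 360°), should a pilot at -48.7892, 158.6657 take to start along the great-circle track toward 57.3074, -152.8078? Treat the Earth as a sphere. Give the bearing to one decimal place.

26.2°

Δλ = -152.8078 − 158.6657 = -311.4735°; wrapped into (−180°, 180°]: 48.5265°.
θ = atan2( sin Δλ · cos φ₂ , cos φ₁ · sin φ₂ − sin φ₁ · cos φ₂ · cos Δλ )
  = atan2(0.40470, 0.82357) = 26.170° → normalised to [0°, 360°): 26.170°.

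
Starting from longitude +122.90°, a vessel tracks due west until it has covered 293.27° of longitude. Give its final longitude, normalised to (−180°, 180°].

Start at +122.90°; shift −293.27° → -170.37°.
-170.37° already lies in (−180°, 180°].

-170.37°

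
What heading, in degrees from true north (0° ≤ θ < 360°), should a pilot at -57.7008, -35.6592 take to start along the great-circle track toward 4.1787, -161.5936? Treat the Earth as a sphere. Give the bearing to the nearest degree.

Δλ = -161.5936 − -35.6592 = -125.9344°.
θ = atan2( sin Δλ · cos φ₂ , cos φ₁ · sin φ₂ − sin φ₁ · cos φ₂ · cos Δλ )
  = atan2(-0.80754, -0.45580) = -119.442° → normalised to [0°, 360°): 240.558°.

241°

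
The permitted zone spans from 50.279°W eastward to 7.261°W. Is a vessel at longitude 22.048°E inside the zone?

No

Band width going east from -50.279° to -7.261°: ((-7.261 − -50.279) mod 360) = 43.018°.
Offset of +22.048° east of the west edge: ((22.048 − -50.279) mod 360) = 72.327°.
72.327° > 43.018° ⇒ outside.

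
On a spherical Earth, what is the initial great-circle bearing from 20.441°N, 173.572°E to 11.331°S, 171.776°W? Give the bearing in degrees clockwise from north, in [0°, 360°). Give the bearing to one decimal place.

154.3°

Δλ = -171.776 − 173.572 = -345.348°; wrapped into (−180°, 180°]: 14.652°.
θ = atan2( sin Δλ · cos φ₂ , cos φ₁ · sin φ₂ − sin φ₁ · cos φ₂ · cos Δλ )
  = atan2(0.24802, -0.51540) = 154.303° → normalised to [0°, 360°): 154.303°.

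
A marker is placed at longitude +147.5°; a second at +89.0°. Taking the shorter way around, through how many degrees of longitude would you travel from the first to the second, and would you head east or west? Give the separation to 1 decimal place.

Raw difference: 89.0 − 147.5 = -58.5°.
Normalise into (−180°, 180°]: -58.5° stays -58.5°.
Negative ⇒ the second point lies to the west; separation 58.5°.

58.5° west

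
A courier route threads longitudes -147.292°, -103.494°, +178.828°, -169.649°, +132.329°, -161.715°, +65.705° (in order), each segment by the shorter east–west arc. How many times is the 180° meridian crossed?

5

Leg 1: -147.292° → -103.494°, shortest Δλ = 43.798° (east) — does not cross 180°.
Leg 2: -103.494° → +178.828°, shortest Δλ = -77.678° (west) — crosses 180°.
Leg 3: +178.828° → -169.649°, shortest Δλ = 11.523° (east) — crosses 180°.
Leg 4: -169.649° → +132.329°, shortest Δλ = -58.022° (west) — crosses 180°.
Leg 5: +132.329° → -161.715°, shortest Δλ = 65.956° (east) — crosses 180°.
Leg 6: -161.715° → +65.705°, shortest Δλ = -132.58° (west) — crosses 180°.
Total crossings: 5.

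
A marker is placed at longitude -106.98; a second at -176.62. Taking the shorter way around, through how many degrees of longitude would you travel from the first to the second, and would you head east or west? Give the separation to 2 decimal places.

69.64° west

Raw difference: -176.62 − -106.98 = -69.64°.
Normalise into (−180°, 180°]: -69.64° stays -69.64°.
Negative ⇒ the second point lies to the west; separation 69.64°.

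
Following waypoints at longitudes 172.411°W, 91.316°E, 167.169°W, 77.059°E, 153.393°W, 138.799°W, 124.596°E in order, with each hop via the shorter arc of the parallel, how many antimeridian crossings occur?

Leg 1: -172.411° → +91.316°, shortest Δλ = -96.273° (west) — crosses 180°.
Leg 2: +91.316° → -167.169°, shortest Δλ = 101.515° (east) — crosses 180°.
Leg 3: -167.169° → +77.059°, shortest Δλ = -115.772° (west) — crosses 180°.
Leg 4: +77.059° → -153.393°, shortest Δλ = 129.548° (east) — crosses 180°.
Leg 5: -153.393° → -138.799°, shortest Δλ = 14.594° (east) — does not cross 180°.
Leg 6: -138.799° → +124.596°, shortest Δλ = -96.605° (west) — crosses 180°.
Total crossings: 5.

5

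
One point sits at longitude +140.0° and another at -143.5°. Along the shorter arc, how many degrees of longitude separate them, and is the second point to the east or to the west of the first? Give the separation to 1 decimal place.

76.5° east

Raw difference: -143.5 − 140.0 = -283.5°.
Normalise into (−180°, 180°]: -283.5° + 360° = 76.5°.
Positive ⇒ the second point lies to the east; separation 76.5°.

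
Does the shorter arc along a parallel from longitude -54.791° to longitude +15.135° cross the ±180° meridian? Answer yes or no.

No

Signed shortest Δλ = ((15.135 − -54.791 + 180) mod 360) − 180 = 69.926°.
Going east by 69.926° from -54.791° reaches +15.135° without touching 180°.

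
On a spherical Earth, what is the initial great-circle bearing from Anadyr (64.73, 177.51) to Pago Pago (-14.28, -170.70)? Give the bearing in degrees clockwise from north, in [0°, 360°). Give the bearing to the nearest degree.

Δλ = -170.70 − 177.51 = -348.21°; wrapped into (−180°, 180°]: 11.79°.
θ = atan2( sin Δλ · cos φ₂ , cos φ₁ · sin φ₂ − sin φ₁ · cos φ₂ · cos Δλ )
  = atan2(0.19801, -0.96317) = 168.383° → normalised to [0°, 360°): 168.383°.

168°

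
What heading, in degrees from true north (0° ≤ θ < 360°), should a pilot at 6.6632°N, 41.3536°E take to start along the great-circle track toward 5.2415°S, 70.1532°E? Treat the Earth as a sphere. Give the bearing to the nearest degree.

Δλ = 70.1532 − 41.3536 = 28.7996°.
θ = atan2( sin Δλ · cos φ₂ , cos φ₁ · sin φ₂ − sin φ₁ · cos φ₂ · cos Δλ )
  = atan2(0.47973, -0.19199) = 111.812° → normalised to [0°, 360°): 111.812°.

112°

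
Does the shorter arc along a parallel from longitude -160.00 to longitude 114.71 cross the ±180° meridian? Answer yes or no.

Naïve |114.71 − -160.00| = 274.71° > 180°, so the shorter arc goes the other way round — across 180°.
Signed shortest Δλ = ((114.71 − -160.00 + 180) mod 360) − 180 = -85.29°.
Going west by 85.29° from -160.00° passes through 180° before reaching +114.71°.

Yes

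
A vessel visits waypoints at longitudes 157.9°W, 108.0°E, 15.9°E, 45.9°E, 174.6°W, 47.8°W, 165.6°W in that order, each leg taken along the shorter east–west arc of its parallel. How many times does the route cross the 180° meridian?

Leg 1: -157.9° → +108.0°, shortest Δλ = -94.1° (west) — crosses 180°.
Leg 2: +108.0° → +15.9°, shortest Δλ = -92.1° (west) — does not cross 180°.
Leg 3: +15.9° → +45.9°, shortest Δλ = 30.0° (east) — does not cross 180°.
Leg 4: +45.9° → -174.6°, shortest Δλ = 139.5° (east) — crosses 180°.
Leg 5: -174.6° → -47.8°, shortest Δλ = 126.8° (east) — does not cross 180°.
Leg 6: -47.8° → -165.6°, shortest Δλ = -117.8° (west) — does not cross 180°.
Total crossings: 2.

2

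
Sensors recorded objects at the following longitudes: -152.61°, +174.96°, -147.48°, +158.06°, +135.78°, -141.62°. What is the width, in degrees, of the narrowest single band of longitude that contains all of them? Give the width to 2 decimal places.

82.60°

Sort the longitudes: -152.61°, -147.48°, -141.62°, +135.78°, +158.06°, +174.96°.
Eastward gaps between consecutive values (wrapping around): 5.13°, 5.86°, 277.40°, 22.28°, 16.90°, 32.43°.
Largest gap = 277.40° ⇒ minimal covering band is its complement: 360° − 277.40° = 82.60°.
Band runs from +135.78° eastward to -141.62°, crossing the antimeridian.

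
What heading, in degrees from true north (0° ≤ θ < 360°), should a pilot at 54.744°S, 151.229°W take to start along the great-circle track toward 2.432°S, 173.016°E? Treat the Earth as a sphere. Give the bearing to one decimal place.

317.5°

Δλ = 173.016 − -151.229 = 324.245°; wrapped into (−180°, 180°]: -35.755°.
θ = atan2( sin Δλ · cos φ₂ , cos φ₁ · sin φ₂ − sin φ₁ · cos φ₂ · cos Δλ )
  = atan2(-0.58379, 0.63758) = -42.478° → normalised to [0°, 360°): 317.522°.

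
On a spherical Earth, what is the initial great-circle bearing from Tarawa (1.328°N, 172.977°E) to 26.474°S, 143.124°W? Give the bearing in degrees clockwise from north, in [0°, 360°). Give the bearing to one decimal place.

Δλ = -143.124 − 172.977 = -316.101°; wrapped into (−180°, 180°]: 43.899°.
θ = atan2( sin Δλ · cos φ₂ , cos φ₁ · sin φ₂ − sin φ₁ · cos φ₂ · cos Δλ )
  = atan2(0.62068, -0.46062) = 126.580° → normalised to [0°, 360°): 126.580°.

126.6°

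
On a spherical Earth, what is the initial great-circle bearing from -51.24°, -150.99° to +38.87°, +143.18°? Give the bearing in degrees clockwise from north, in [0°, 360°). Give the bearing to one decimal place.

Δλ = 143.18 − -150.99 = 294.17°; wrapped into (−180°, 180°]: -65.83°.
θ = atan2( sin Δλ · cos φ₂ , cos φ₁ · sin φ₂ − sin φ₁ · cos φ₂ · cos Δλ )
  = atan2(-0.71032, 0.64147) = -47.916° → normalised to [0°, 360°): 312.084°.

312.1°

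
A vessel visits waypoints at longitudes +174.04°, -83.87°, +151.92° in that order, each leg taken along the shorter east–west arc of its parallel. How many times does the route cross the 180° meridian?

Leg 1: +174.04° → -83.87°, shortest Δλ = 102.09° (east) — crosses 180°.
Leg 2: -83.87° → +151.92°, shortest Δλ = -124.21° (west) — crosses 180°.
Total crossings: 2.

2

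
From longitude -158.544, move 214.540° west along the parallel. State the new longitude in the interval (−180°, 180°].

Start at -158.544°; shift −214.540° → -373.084°.
-373.084° lies outside (−180°, 180°]; add 360° → -13.084°.

-13.084°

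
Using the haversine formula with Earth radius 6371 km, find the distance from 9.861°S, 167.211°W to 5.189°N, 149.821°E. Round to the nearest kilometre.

5045 km

Δλ = 149.821 − -167.211 = 317.032°; wrapped into (−180°, 180°]: -42.968°.
Δφ = 5.189 − -9.861 = 15.050°.
a = sin²(Δφ/2) + cos φ₁ · cos φ₂ · sin²(Δλ/2) = 0.148760.
c = 2·atan2(√a, √(1−a)) = 0.79192 rad → d = 6371·c ≈ 5045.32 km.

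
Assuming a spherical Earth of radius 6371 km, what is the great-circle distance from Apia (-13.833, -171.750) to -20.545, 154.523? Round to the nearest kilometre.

Δλ = 154.523 − -171.750 = 326.273°; wrapped into (−180°, 180°]: -33.727°.
Δφ = -20.545 − -13.833 = -6.712°.
a = sin²(Δφ/2) + cos φ₁ · cos φ₂ · sin²(Δλ/2) = 0.079943.
c = 2·atan2(√a, √(1−a)) = 0.57330 rad → d = 6371·c ≈ 3652.51 km.

3653 km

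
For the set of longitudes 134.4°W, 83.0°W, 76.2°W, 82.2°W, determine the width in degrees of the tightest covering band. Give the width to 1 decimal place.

Sort the longitudes: -134.4°, -83.0°, -82.2°, -76.2°.
Eastward gaps between consecutive values (wrapping around): 51.4°, 0.8°, 6.0°, 301.8°.
Largest gap = 301.8° ⇒ minimal covering band is its complement: 360° − 301.8° = 58.2°.
Band runs from -134.4° eastward to -76.2°.

58.2°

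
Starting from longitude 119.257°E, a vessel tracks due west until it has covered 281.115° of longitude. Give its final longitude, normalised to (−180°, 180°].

161.858°W

Start at +119.257°; shift −281.115° → -161.858°.
-161.858° already lies in (−180°, 180°].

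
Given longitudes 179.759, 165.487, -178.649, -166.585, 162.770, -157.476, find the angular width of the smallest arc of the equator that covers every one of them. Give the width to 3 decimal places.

39.754°

Sort the longitudes: -178.649°, -166.585°, -157.476°, +162.770°, +165.487°, +179.759°.
Eastward gaps between consecutive values (wrapping around): 12.064°, 9.109°, 320.246°, 2.717°, 14.272°, 1.592°.
Largest gap = 320.246° ⇒ minimal covering band is its complement: 360° − 320.246° = 39.754°.
Band runs from +162.770° eastward to -157.476°, crossing the antimeridian.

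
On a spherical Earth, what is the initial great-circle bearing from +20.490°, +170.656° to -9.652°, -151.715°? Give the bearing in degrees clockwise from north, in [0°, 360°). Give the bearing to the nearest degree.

126°

Δλ = -151.715 − 170.656 = -322.371°; wrapped into (−180°, 180°]: 37.629°.
θ = atan2( sin Δλ · cos φ₂ , cos φ₁ · sin φ₂ − sin φ₁ · cos φ₂ · cos Δλ )
  = atan2(0.60190, -0.43036) = 125.565° → normalised to [0°, 360°): 125.565°.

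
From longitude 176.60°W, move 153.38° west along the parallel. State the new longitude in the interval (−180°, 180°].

30.02°E

Start at -176.60°; shift −153.38° → -329.98°.
-329.98° lies outside (−180°, 180°]; add 360° → +30.02°.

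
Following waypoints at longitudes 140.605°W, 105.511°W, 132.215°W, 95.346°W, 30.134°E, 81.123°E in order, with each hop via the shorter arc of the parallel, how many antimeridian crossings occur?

Leg 1: -140.605° → -105.511°, shortest Δλ = 35.094° (east) — does not cross 180°.
Leg 2: -105.511° → -132.215°, shortest Δλ = -26.704° (west) — does not cross 180°.
Leg 3: -132.215° → -95.346°, shortest Δλ = 36.869° (east) — does not cross 180°.
Leg 4: -95.346° → +30.134°, shortest Δλ = 125.48° (east) — does not cross 180°.
Leg 5: +30.134° → +81.123°, shortest Δλ = 50.989° (east) — does not cross 180°.
Total crossings: 0.

0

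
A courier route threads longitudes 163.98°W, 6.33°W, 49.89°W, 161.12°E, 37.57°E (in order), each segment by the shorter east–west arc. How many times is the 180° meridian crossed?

Leg 1: -163.98° → -6.33°, shortest Δλ = 157.65° (east) — does not cross 180°.
Leg 2: -6.33° → -49.89°, shortest Δλ = -43.56° (west) — does not cross 180°.
Leg 3: -49.89° → +161.12°, shortest Δλ = -148.99° (west) — crosses 180°.
Leg 4: +161.12° → +37.57°, shortest Δλ = -123.55° (west) — does not cross 180°.
Total crossings: 1.

1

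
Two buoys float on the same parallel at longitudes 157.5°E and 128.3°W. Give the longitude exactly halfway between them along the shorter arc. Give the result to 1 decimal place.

165.4°W

Signed shortest Δλ from +157.5° to -128.3° is +74.2°.
Midpoint longitude = +157.5° + (+74.2°)/2 = +157.5° + 37.1° = +194.6°.
Normalise into (−180°, 180°]: -165.4°.
(The naïve average (+157.5 + -128.3)/2 = 14.6° is on the wrong side of the globe.)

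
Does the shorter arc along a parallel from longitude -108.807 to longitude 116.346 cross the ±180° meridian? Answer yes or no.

Yes

Naïve |116.346 − -108.807| = 225.153° > 180°, so the shorter arc goes the other way round — across 180°.
Signed shortest Δλ = ((116.346 − -108.807 + 180) mod 360) − 180 = -134.847°.
Going west by 134.847° from -108.807° passes through 180° before reaching +116.346°.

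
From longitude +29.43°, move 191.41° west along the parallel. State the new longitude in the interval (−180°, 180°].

Start at +29.43°; shift −191.41° → -161.98°.
-161.98° already lies in (−180°, 180°].

-161.98°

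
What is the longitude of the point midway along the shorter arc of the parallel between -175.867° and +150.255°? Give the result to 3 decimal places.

Signed shortest Δλ from -175.867° to +150.255° is -33.878°.
Midpoint longitude = -175.867° + (-33.878°)/2 = -175.867° − 16.939° = -192.806°.
Normalise into (−180°, 180°]: +167.194°.
(The naïve average (-175.867 + +150.255)/2 = -12.806° is on the wrong side of the globe.)

+167.194°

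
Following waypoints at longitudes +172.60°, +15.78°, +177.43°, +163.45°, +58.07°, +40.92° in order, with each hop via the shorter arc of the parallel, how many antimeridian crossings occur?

0

Leg 1: +172.60° → +15.78°, shortest Δλ = -156.82° (west) — does not cross 180°.
Leg 2: +15.78° → +177.43°, shortest Δλ = 161.65° (east) — does not cross 180°.
Leg 3: +177.43° → +163.45°, shortest Δλ = -13.98° (west) — does not cross 180°.
Leg 4: +163.45° → +58.07°, shortest Δλ = -105.38° (west) — does not cross 180°.
Leg 5: +58.07° → +40.92°, shortest Δλ = -17.15° (west) — does not cross 180°.
Total crossings: 0.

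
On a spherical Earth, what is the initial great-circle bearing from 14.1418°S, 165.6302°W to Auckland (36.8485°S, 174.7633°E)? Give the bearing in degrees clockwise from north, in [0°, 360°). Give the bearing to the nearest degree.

Δλ = 174.7633 − -165.6302 = 340.3935°; wrapped into (−180°, 180°]: -19.6065°.
θ = atan2( sin Δλ · cos φ₂ , cos φ₁ · sin φ₂ − sin φ₁ · cos φ₂ · cos Δλ )
  = atan2(-0.26852, -0.39735) = -145.950° → normalised to [0°, 360°): 214.050°.

214°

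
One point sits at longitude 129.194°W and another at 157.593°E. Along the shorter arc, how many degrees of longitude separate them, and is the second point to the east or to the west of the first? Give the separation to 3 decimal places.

Raw difference: 157.593 − -129.194 = 286.787°.
Normalise into (−180°, 180°]: 286.787° − 360° = -73.213°.
Negative ⇒ the second point lies to the west; separation 73.213°.

73.213° west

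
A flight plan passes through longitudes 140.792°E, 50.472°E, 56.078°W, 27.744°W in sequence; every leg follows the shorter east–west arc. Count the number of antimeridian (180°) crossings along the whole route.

0

Leg 1: +140.792° → +50.472°, shortest Δλ = -90.32° (west) — does not cross 180°.
Leg 2: +50.472° → -56.078°, shortest Δλ = -106.55° (west) — does not cross 180°.
Leg 3: -56.078° → -27.744°, shortest Δλ = 28.334° (east) — does not cross 180°.
Total crossings: 0.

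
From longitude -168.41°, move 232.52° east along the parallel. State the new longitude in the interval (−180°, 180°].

Start at -168.41°; shift +232.52° → +64.11°.
+64.11° already lies in (−180°, 180°].

+64.11°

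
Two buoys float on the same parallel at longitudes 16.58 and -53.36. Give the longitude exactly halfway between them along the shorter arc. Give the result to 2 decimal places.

-18.39°

Signed shortest Δλ from +16.58° to -53.36° is -69.94°.
Midpoint longitude = +16.58° + (-69.94°)/2 = +16.58° − 34.97° = -18.39°.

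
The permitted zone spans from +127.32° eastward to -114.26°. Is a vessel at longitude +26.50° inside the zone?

Band width going east from +127.32° to -114.26°: ((-114.26 − 127.32) mod 360) = 118.42°.
Offset of +26.50° east of the west edge: ((26.50 − 127.32) mod 360) = 259.18°.
259.18° > 118.42° ⇒ outside.

No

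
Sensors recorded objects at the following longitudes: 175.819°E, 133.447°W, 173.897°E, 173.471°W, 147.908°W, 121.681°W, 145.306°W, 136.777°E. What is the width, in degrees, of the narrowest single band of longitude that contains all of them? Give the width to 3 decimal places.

101.542°

Sort the longitudes: -173.471°, -147.908°, -145.306°, -133.447°, -121.681°, +136.777°, +173.897°, +175.819°.
Eastward gaps between consecutive values (wrapping around): 25.563°, 2.602°, 11.859°, 11.766°, 258.458°, 37.120°, 1.922°, 10.710°.
Largest gap = 258.458° ⇒ minimal covering band is its complement: 360° − 258.458° = 101.542°.
Band runs from +136.777° eastward to -121.681°, crossing the antimeridian.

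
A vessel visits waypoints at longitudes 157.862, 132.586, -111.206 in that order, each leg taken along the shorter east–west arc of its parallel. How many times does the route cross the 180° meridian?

1

Leg 1: +157.862° → +132.586°, shortest Δλ = -25.276° (west) — does not cross 180°.
Leg 2: +132.586° → -111.206°, shortest Δλ = 116.208° (east) — crosses 180°.
Total crossings: 1.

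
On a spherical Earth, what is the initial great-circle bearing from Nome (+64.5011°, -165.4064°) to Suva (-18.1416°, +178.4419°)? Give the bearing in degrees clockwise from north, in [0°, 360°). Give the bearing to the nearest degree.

195°

Δλ = 178.4419 − -165.4064 = 343.8483°; wrapped into (−180°, 180°]: -16.1517°.
θ = atan2( sin Δλ · cos φ₂ , cos φ₁ · sin φ₂ − sin φ₁ · cos φ₂ · cos Δλ )
  = atan2(-0.26435, -0.95791) = -164.572° → normalised to [0°, 360°): 195.428°.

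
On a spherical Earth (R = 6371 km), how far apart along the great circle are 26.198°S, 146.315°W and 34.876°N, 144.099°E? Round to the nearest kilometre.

Δλ = 144.099 − -146.315 = 290.414°; wrapped into (−180°, 180°]: -69.586°.
Δφ = 34.876 − -26.198 = 61.074°.
a = sin²(Δφ/2) + cos φ₁ · cos φ₂ · sin²(Δλ/2) = 0.497839.
c = 2·atan2(√a, √(1−a)) = 1.56647 rad → d = 6371·c ≈ 9980.01 km.

9980 km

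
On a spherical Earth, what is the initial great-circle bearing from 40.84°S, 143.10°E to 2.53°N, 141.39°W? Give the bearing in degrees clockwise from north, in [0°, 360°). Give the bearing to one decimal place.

Δλ = -141.39 − 143.10 = -284.49°; wrapped into (−180°, 180°]: 75.51°.
θ = atan2( sin Δλ · cos φ₂ , cos φ₁ · sin φ₂ − sin φ₁ · cos φ₂ · cos Δλ )
  = atan2(0.96725, 0.19686) = 78.496° → normalised to [0°, 360°): 78.496°.

78.5°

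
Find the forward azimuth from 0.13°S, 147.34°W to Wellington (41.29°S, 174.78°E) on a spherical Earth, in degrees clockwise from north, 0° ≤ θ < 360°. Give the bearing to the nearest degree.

Δλ = 174.78 − -147.34 = 322.12°; wrapped into (−180°, 180°]: -37.88°.
θ = atan2( sin Δλ · cos φ₂ , cos φ₁ · sin φ₂ − sin φ₁ · cos φ₂ · cos Δλ )
  = atan2(-0.46135, -0.65852) = -144.985° → normalised to [0°, 360°): 215.015°.

215°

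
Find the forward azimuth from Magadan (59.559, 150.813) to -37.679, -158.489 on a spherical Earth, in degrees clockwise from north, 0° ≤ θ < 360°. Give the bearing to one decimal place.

140.5°

Δλ = -158.489 − 150.813 = -309.302°; wrapped into (−180°, 180°]: 50.698°.
θ = atan2( sin Δλ · cos φ₂ , cos φ₁ · sin φ₂ − sin φ₁ · cos φ₂ · cos Δλ )
  = atan2(0.61244, -0.74189) = 140.460° → normalised to [0°, 360°): 140.460°.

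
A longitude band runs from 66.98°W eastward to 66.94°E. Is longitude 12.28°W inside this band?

Yes

Band width going east from -66.98° to +66.94°: ((66.94 − -66.98) mod 360) = 133.92°.
Offset of -12.28° east of the west edge: ((-12.28 − -66.98) mod 360) = 54.70°.
54.70° ≤ 133.92° ⇒ inside.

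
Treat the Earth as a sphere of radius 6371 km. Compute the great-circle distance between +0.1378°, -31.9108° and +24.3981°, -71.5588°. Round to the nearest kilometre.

Δλ = -71.5588 − -31.9108 = -39.6480°.
Δφ = 24.3981 − 0.1378 = 24.2603°.
a = sin²(Δφ/2) + cos φ₁ · cos φ₂ · sin²(Δλ/2) = 0.148895.
c = 2·atan2(√a, √(1−a)) = 0.79230 rad → d = 6371·c ≈ 5047.75 km.

5048 km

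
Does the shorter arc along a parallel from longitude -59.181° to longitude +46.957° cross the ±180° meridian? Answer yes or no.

No

Signed shortest Δλ = ((46.957 − -59.181 + 180) mod 360) − 180 = 106.138°.
Going east by 106.138° from -59.181° reaches +46.957° without touching 180°.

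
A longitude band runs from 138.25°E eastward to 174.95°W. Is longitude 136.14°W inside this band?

Band width going east from +138.25° to -174.95°: ((-174.95 − 138.25) mod 360) = 46.80°.
Offset of -136.14° east of the west edge: ((-136.14 − 138.25) mod 360) = 85.61°.
85.61° > 46.80° ⇒ outside.

No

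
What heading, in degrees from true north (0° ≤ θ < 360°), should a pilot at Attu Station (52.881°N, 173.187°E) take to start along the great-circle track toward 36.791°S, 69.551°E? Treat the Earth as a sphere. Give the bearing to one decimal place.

254.8°

Δλ = 69.551 − 173.187 = -103.636°.
θ = atan2( sin Δλ · cos φ₂ , cos φ₁ · sin φ₂ − sin φ₁ · cos φ₂ · cos Δλ )
  = atan2(-0.77825, -0.21087) = -105.161° → normalised to [0°, 360°): 254.839°.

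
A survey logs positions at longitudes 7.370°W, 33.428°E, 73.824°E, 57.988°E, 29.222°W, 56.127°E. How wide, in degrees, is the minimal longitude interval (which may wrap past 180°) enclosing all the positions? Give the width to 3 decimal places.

Sort the longitudes: -29.222°, -7.370°, +33.428°, +56.127°, +57.988°, +73.824°.
Eastward gaps between consecutive values (wrapping around): 21.852°, 40.798°, 22.699°, 1.861°, 15.836°, 256.954°.
Largest gap = 256.954° ⇒ minimal covering band is its complement: 360° − 256.954° = 103.046°.
Band runs from -29.222° eastward to +73.824°.

103.046°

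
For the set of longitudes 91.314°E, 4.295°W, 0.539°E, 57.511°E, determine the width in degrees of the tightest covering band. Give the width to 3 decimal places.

95.609°

Sort the longitudes: -4.295°, +0.539°, +57.511°, +91.314°.
Eastward gaps between consecutive values (wrapping around): 4.834°, 56.972°, 33.803°, 264.391°.
Largest gap = 264.391° ⇒ minimal covering band is its complement: 360° − 264.391° = 95.609°.
Band runs from -4.295° eastward to +91.314°.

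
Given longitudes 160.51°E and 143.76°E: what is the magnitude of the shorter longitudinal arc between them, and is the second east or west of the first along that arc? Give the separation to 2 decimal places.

Raw difference: 143.76 − 160.51 = -16.75°.
Normalise into (−180°, 180°]: -16.75° stays -16.75°.
Negative ⇒ the second point lies to the west; separation 16.75°.

16.75° west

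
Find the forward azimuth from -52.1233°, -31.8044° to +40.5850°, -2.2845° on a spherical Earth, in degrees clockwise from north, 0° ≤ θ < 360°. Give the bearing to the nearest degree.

Δλ = -2.2845 − -31.8044 = 29.5199°.
θ = atan2( sin Δλ · cos φ₂ , cos φ₁ · sin φ₂ − sin φ₁ · cos φ₂ · cos Δλ )
  = atan2(0.37420, 0.92106) = 22.110° → normalised to [0°, 360°): 22.110°.

22°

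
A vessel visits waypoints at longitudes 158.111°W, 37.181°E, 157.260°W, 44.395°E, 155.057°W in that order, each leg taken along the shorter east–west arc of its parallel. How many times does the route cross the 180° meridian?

Leg 1: -158.111° → +37.181°, shortest Δλ = -164.708° (west) — crosses 180°.
Leg 2: +37.181° → -157.260°, shortest Δλ = 165.559° (east) — crosses 180°.
Leg 3: -157.260° → +44.395°, shortest Δλ = -158.345° (west) — crosses 180°.
Leg 4: +44.395° → -155.057°, shortest Δλ = 160.548° (east) — crosses 180°.
Total crossings: 4.

4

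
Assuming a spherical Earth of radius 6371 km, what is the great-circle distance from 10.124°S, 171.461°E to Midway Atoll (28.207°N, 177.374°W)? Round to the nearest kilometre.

4428 km

Δλ = -177.374 − 171.461 = -348.835°; wrapped into (−180°, 180°]: 11.165°.
Δφ = 28.207 − -10.124 = 38.331°.
a = sin²(Δφ/2) + cos φ₁ · cos φ₂ · sin²(Δλ/2) = 0.115989.
c = 2·atan2(√a, √(1−a)) = 0.69505 rad → d = 6371·c ≈ 4428.16 km.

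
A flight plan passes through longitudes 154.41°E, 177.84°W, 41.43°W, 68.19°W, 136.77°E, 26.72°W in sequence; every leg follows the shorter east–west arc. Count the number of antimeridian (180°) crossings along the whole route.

2

Leg 1: +154.41° → -177.84°, shortest Δλ = 27.75° (east) — crosses 180°.
Leg 2: -177.84° → -41.43°, shortest Δλ = 136.41° (east) — does not cross 180°.
Leg 3: -41.43° → -68.19°, shortest Δλ = -26.76° (west) — does not cross 180°.
Leg 4: -68.19° → +136.77°, shortest Δλ = -155.04° (west) — crosses 180°.
Leg 5: +136.77° → -26.72°, shortest Δλ = -163.49° (west) — does not cross 180°.
Total crossings: 2.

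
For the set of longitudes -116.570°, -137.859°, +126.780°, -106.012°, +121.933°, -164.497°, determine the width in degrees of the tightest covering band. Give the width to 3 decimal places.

132.055°

Sort the longitudes: -164.497°, -137.859°, -116.570°, -106.012°, +121.933°, +126.780°.
Eastward gaps between consecutive values (wrapping around): 26.638°, 21.289°, 10.558°, 227.945°, 4.847°, 68.723°.
Largest gap = 227.945° ⇒ minimal covering band is its complement: 360° − 227.945° = 132.055°.
Band runs from +121.933° eastward to -106.012°, crossing the antimeridian.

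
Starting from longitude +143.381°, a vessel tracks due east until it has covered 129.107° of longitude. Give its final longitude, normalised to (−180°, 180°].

-87.512°

Start at +143.381°; shift +129.107° → +272.488°.
+272.488° lies outside (−180°, 180°]; subtract 360° → -87.512°.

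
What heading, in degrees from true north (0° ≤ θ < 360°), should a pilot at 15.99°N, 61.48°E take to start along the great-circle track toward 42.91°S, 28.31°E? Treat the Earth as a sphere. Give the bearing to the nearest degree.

Δλ = 28.31 − 61.48 = -33.17°.
θ = atan2( sin Δλ · cos φ₂ , cos φ₁ · sin φ₂ − sin φ₁ · cos φ₂ · cos Δλ )
  = atan2(-0.40073, -0.82339) = -154.049° → normalised to [0°, 360°): 205.951°.

206°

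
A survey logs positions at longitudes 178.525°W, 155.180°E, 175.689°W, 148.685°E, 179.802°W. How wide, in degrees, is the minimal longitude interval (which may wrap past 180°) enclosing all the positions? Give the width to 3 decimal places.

Sort the longitudes: -179.802°, -178.525°, -175.689°, +148.685°, +155.180°.
Eastward gaps between consecutive values (wrapping around): 1.277°, 2.836°, 324.374°, 6.495°, 25.018°.
Largest gap = 324.374° ⇒ minimal covering band is its complement: 360° − 324.374° = 35.626°.
Band runs from +148.685° eastward to -175.689°, crossing the antimeridian.

35.626°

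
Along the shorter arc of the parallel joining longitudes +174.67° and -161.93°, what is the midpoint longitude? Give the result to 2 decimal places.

Signed shortest Δλ from +174.67° to -161.93° is +23.40°.
Midpoint longitude = +174.67° + (+23.40°)/2 = +174.67° + 11.70° = +186.37°.
Normalise into (−180°, 180°]: -173.63°.
(The naïve average (+174.67 + -161.93)/2 = 6.37° is on the wrong side of the globe.)

-173.63°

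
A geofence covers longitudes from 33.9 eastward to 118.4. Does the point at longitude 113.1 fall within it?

Yes

Band width going east from +33.9° to +118.4°: ((118.4 − 33.9) mod 360) = 84.5°.
Offset of +113.1° east of the west edge: ((113.1 − 33.9) mod 360) = 79.2°.
79.2° ≤ 84.5° ⇒ inside.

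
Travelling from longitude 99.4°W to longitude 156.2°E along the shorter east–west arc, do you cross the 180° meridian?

Yes

Naïve |156.2 − -99.4| = 255.6° > 180°, so the shorter arc goes the other way round — across 180°.
Signed shortest Δλ = ((156.2 − -99.4 + 180) mod 360) − 180 = -104.4°.
Going west by 104.4° from -99.4° passes through 180° before reaching +156.2°.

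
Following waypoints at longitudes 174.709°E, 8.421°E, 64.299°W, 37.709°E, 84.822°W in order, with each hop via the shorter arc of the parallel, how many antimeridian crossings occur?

0

Leg 1: +174.709° → +8.421°, shortest Δλ = -166.288° (west) — does not cross 180°.
Leg 2: +8.421° → -64.299°, shortest Δλ = -72.72° (west) — does not cross 180°.
Leg 3: -64.299° → +37.709°, shortest Δλ = 102.008° (east) — does not cross 180°.
Leg 4: +37.709° → -84.822°, shortest Δλ = -122.531° (west) — does not cross 180°.
Total crossings: 0.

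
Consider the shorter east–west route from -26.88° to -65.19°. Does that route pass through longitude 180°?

No

Signed shortest Δλ = ((-65.19 − -26.88 + 180) mod 360) − 180 = -38.31°.
Going west by 38.31° from -26.88° reaches -65.19° without touching 180°.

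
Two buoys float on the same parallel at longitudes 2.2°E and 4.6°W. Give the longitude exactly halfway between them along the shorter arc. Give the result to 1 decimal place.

Signed shortest Δλ from +2.2° to -4.6° is -6.8°.
Midpoint longitude = +2.2° + (-6.8°)/2 = +2.2° − 3.4° = -1.2°.

1.2°W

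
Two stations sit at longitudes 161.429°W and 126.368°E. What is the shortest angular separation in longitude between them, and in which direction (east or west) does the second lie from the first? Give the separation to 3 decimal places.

Raw difference: 126.368 − -161.429 = 287.797°.
Normalise into (−180°, 180°]: 287.797° − 360° = -72.203°.
Negative ⇒ the second point lies to the west; separation 72.203°.

72.203° west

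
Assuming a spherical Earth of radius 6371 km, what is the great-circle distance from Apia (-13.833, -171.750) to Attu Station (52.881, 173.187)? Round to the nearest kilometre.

7557 km

Δλ = 173.187 − -171.750 = 344.937°; wrapped into (−180°, 180°]: -15.063°.
Δφ = 52.881 − -13.833 = 66.714°.
a = sin²(Δφ/2) + cos φ₁ · cos φ₂ · sin²(Δλ/2) = 0.312406.
c = 2·atan2(√a, √(1−a)) = 1.18620 rad → d = 6371·c ≈ 7557.26 km.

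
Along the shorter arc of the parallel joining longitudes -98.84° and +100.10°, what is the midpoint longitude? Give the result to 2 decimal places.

Signed shortest Δλ from -98.84° to +100.10° is -161.06°.
Midpoint longitude = -98.84° + (-161.06°)/2 = -98.84° − 80.53° = -179.37°.
(The naïve average (-98.84 + +100.10)/2 = 0.63° is on the wrong side of the globe.)

-179.37°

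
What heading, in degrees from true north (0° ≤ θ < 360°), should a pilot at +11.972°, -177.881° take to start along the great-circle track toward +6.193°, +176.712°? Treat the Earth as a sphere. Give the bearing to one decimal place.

Δλ = 176.712 − -177.881 = 354.593°; wrapped into (−180°, 180°]: -5.407°.
θ = atan2( sin Δλ · cos φ₂ , cos φ₁ · sin φ₂ − sin φ₁ · cos φ₂ · cos Δλ )
  = atan2(-0.09368, -0.09977) = -136.804° → normalised to [0°, 360°): 223.196°.

223.2°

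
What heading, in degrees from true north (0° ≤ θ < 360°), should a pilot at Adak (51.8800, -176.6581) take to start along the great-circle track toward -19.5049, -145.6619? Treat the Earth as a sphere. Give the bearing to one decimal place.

Δλ = -145.6619 − -176.6581 = 30.9962°.
θ = atan2( sin Δλ · cos φ₂ , cos φ₁ · sin φ₂ − sin φ₁ · cos φ₂ · cos Δλ )
  = atan2(0.48543, -0.84179) = 150.030° → normalised to [0°, 360°): 150.030°.

150.0°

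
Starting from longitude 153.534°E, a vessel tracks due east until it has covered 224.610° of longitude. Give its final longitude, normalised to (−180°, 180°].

18.144°E

Start at +153.534°; shift +224.610° → +378.144°.
+378.144° lies outside (−180°, 180°]; subtract 360° → +18.144°.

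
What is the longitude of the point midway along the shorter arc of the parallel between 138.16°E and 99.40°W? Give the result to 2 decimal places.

160.62°W

Signed shortest Δλ from +138.16° to -99.40° is +122.44°.
Midpoint longitude = +138.16° + (+122.44°)/2 = +138.16° + 61.22° = +199.38°.
Normalise into (−180°, 180°]: -160.62°.
(The naïve average (+138.16 + -99.40)/2 = 19.38° is on the wrong side of the globe.)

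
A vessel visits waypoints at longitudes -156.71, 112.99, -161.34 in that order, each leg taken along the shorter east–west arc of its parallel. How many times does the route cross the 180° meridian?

2

Leg 1: -156.71° → +112.99°, shortest Δλ = -90.3° (west) — crosses 180°.
Leg 2: +112.99° → -161.34°, shortest Δλ = 85.67° (east) — crosses 180°.
Total crossings: 2.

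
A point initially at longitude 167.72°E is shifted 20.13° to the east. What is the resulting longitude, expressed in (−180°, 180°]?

172.15°W

Start at +167.72°; shift +20.13° → +187.85°.
+187.85° lies outside (−180°, 180°]; subtract 360° → -172.15°.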